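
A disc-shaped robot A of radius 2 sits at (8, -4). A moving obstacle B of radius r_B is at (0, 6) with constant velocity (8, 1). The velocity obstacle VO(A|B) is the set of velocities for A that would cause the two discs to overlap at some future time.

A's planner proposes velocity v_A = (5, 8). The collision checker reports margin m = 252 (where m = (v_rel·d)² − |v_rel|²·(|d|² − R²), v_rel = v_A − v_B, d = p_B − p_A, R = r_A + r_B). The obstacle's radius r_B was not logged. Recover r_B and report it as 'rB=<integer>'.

m = 252
d = (-8, 10);  v_rel = (-3, 7),  |v_rel|² = 58
v_rel×d = (-3)·(10) − (7)·(-8) = 26
since m = R²·58 − 26²:  R² = (676 + 252) / 58 = 16
R = √16 = 4  ⇒  r_B = 4 − 2 = 2

rB=2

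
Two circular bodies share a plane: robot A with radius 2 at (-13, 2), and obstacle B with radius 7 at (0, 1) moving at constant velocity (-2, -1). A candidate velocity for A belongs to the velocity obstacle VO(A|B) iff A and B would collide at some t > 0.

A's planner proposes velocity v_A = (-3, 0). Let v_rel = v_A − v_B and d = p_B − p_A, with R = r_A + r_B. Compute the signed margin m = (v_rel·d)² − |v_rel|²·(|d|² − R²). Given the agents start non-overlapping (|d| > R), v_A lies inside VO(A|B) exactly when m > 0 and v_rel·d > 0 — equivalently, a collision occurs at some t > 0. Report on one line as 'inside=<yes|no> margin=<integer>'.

d = (13, -1),  |d|² = 170;  R = 2+7 = 9,  c = 170−9² = 89
v_rel = (-1, 1),  |v_rel|² = 2;  v_rel·d = (-1)·(13) + (1)·(-1) = -14
2·t² + 28·t + 89 = 0  ⇒  m = (-14)² − 2·89 = 18
m = 18 > 0,  v_rel·d = -14 < 0  ⇒  outside

inside=no margin=18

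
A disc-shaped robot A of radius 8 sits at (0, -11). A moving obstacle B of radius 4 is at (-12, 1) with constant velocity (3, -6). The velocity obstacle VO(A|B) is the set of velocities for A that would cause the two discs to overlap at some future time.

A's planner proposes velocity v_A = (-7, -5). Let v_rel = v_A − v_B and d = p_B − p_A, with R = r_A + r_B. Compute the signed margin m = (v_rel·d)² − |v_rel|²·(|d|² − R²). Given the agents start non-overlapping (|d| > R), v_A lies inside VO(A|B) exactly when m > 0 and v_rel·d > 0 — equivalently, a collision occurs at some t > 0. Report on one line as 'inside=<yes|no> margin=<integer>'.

d = (-12, 12),  |d|² = 288;  R = 8+4 = 12,  c = 288−12² = 144
v_rel = (-10, 1),  |v_rel|² = 101;  v_rel·d = (-10)·(-12) + (1)·(12) = 132
101·t² − 264·t + 144 = 0  ⇒  m = 132² − 101·144 = 2880
m = 2880 > 0,  v_rel·d = 132 > 0  ⇒  inside

inside=yes margin=2880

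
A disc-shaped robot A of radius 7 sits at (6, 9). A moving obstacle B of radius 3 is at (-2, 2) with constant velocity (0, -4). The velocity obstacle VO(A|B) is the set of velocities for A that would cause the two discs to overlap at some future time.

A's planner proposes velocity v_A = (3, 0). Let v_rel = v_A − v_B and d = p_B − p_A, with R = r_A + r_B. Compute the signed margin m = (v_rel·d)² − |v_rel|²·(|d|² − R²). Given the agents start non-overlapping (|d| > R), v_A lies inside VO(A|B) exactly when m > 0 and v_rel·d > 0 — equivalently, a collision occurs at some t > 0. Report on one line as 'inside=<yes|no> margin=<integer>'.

d = (-8, -7),  |d|² = 113;  R = 7+3 = 10,  c = 113−10² = 13
v_rel = (3, 4),  |v_rel|² = 25;  v_rel·d = (3)·(-8) + (4)·(-7) = -52
25·t² + 104·t + 13 = 0  ⇒  m = (-52)² − 25·13 = 2379
m = 2379 > 0,  v_rel·d = -52 < 0  ⇒  outside

inside=no margin=2379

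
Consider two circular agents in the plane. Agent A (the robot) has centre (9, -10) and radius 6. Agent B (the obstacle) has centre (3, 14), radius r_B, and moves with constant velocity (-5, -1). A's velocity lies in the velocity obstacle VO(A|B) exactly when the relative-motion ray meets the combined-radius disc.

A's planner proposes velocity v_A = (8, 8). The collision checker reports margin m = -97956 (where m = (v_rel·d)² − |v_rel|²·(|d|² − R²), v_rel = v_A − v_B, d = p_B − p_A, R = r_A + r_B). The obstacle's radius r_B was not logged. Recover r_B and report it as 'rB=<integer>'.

m = -97956
d = (-6, 24);  v_rel = (13, 9),  |v_rel|² = 250
v_rel×d = (13)·(24) − (9)·(-6) = 366
since m = R²·250 − 366²:  R² = (133956 + -97956) / 250 = 144
R = √144 = 12  ⇒  r_B = 12 − 6 = 6

rB=6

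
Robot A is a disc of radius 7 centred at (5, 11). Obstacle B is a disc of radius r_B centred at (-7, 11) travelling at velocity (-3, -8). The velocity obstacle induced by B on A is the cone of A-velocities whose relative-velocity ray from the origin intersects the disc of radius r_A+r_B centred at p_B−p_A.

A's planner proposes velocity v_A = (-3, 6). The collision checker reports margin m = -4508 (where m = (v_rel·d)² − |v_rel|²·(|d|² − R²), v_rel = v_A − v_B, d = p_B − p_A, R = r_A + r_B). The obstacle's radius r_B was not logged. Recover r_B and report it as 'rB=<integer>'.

m = -4508
d = (-12, 0);  v_rel = (0, 14),  |v_rel|² = 196
v_rel×d = (0)·(0) − (14)·(-12) = 168
since m = R²·196 − 168²:  R² = (28224 + -4508) / 196 = 121
R = √121 = 11  ⇒  r_B = 11 − 7 = 4

rB=4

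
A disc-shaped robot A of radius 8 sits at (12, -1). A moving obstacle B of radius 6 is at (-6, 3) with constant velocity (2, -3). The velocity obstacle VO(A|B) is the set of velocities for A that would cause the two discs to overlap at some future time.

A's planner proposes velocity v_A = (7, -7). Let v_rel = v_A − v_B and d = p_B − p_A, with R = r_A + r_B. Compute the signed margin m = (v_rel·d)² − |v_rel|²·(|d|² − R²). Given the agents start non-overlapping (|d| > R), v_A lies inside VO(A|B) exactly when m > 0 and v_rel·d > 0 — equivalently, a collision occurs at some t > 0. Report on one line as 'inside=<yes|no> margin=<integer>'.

d = (-18, 4),  |d|² = 340;  R = 8+6 = 14,  c = 340−14² = 144
v_rel = (5, -4),  |v_rel|² = 41;  v_rel·d = (5)·(-18) + (-4)·(4) = -106
41·t² + 212·t + 144 = 0  ⇒  m = (-106)² − 41·144 = 5332
m = 5332 > 0,  v_rel·d = -106 < 0  ⇒  outside

inside=no margin=5332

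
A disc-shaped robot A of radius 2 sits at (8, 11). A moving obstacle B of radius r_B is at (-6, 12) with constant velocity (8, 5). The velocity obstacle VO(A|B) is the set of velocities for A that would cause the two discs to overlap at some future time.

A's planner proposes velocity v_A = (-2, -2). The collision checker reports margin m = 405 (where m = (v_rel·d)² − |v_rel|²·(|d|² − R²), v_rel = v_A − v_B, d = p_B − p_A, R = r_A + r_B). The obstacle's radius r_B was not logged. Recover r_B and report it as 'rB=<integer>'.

m = 405
d = (-14, 1);  v_rel = (-10, -7),  |v_rel|² = 149
v_rel×d = (-10)·(1) − (-7)·(-14) = -108
since m = R²·149 − (-108)²:  R² = (11664 + 405) / 149 = 81
R = √81 = 9  ⇒  r_B = 9 − 2 = 7

rB=7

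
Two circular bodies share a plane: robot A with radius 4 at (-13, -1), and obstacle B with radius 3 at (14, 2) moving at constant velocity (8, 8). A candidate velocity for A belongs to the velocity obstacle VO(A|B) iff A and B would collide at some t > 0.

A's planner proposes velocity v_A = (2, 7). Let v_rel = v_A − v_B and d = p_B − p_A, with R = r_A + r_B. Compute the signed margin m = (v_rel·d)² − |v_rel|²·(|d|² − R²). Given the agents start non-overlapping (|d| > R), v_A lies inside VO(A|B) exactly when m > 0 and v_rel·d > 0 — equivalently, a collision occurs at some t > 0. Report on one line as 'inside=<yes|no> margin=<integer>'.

d = (27, 3),  |d|² = 738;  R = 4+3 = 7,  c = 738−7² = 689
v_rel = (-6, -1),  |v_rel|² = 37;  v_rel·d = (-6)·(27) + (-1)·(3) = -165
37·t² + 330·t + 689 = 0  ⇒  m = (-165)² − 37·689 = 1732
m = 1732 > 0,  v_rel·d = -165 < 0  ⇒  outside

inside=no margin=1732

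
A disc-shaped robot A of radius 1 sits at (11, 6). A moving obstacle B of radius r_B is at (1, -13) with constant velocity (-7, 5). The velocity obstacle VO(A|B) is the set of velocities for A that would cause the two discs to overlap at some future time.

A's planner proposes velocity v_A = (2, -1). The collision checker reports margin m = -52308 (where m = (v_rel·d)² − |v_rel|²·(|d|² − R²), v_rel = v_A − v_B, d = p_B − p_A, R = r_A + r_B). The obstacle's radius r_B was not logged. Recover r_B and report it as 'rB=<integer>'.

m = -52308
d = (-10, -19);  v_rel = (9, -6),  |v_rel|² = 117
v_rel×d = (9)·(-19) − (-6)·(-10) = -231
since m = R²·117 − (-231)²:  R² = (53361 + -52308) / 117 = 9
R = √9 = 3  ⇒  r_B = 3 − 1 = 2

rB=2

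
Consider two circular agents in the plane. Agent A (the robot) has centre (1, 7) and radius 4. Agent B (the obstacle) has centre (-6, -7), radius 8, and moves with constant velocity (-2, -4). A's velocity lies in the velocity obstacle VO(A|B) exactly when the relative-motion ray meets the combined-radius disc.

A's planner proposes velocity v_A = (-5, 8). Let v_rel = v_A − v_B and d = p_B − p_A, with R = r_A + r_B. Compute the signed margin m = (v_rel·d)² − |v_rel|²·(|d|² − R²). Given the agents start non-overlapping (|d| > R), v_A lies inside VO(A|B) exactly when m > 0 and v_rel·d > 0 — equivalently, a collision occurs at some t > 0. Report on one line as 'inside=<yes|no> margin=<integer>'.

d = (-7, -14),  |d|² = 245;  R = 4+8 = 12,  c = 245−12² = 101
v_rel = (-3, 12),  |v_rel|² = 153;  v_rel·d = (-3)·(-7) + (12)·(-14) = -147
153·t² + 294·t + 101 = 0  ⇒  m = (-147)² − 153·101 = 6156
m = 6156 > 0,  v_rel·d = -147 < 0  ⇒  outside

inside=no margin=6156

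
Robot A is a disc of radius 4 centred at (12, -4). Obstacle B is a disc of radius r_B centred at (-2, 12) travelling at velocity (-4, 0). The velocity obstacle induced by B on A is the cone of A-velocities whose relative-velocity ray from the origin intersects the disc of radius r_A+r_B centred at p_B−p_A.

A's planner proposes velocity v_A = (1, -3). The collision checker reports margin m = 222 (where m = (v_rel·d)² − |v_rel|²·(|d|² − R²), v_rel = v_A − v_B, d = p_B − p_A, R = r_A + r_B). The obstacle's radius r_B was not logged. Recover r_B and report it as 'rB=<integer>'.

m = 222
d = (-14, 16);  v_rel = (5, -3),  |v_rel|² = 34
v_rel×d = (5)·(16) − (-3)·(-14) = 38
since m = R²·34 − 38²:  R² = (1444 + 222) / 34 = 49
R = √49 = 7  ⇒  r_B = 7 − 4 = 3

rB=3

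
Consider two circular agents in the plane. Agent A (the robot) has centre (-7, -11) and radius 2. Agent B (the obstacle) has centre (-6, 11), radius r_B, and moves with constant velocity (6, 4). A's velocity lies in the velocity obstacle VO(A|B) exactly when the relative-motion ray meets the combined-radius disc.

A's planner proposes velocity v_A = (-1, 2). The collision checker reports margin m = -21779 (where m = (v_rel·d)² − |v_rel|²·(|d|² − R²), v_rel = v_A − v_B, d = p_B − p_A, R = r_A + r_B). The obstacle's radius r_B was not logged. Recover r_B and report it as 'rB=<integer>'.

m = -21779
d = (1, 22);  v_rel = (-7, -2),  |v_rel|² = 53
v_rel×d = (-7)·(22) − (-2)·(1) = -152
since m = R²·53 − (-152)²:  R² = (23104 + -21779) / 53 = 25
R = √25 = 5  ⇒  r_B = 5 − 2 = 3

rB=3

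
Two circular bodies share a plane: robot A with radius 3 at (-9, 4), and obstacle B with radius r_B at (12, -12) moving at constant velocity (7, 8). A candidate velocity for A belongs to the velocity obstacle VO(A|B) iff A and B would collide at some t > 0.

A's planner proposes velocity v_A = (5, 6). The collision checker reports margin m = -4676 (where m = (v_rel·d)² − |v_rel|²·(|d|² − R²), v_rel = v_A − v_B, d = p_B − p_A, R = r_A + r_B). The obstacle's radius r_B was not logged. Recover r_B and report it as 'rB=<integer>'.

m = -4676
d = (21, -16);  v_rel = (-2, -2),  |v_rel|² = 8
v_rel×d = (-2)·(-16) − (-2)·(21) = 74
since m = R²·8 − 74²:  R² = (5476 + -4676) / 8 = 100
R = √100 = 10  ⇒  r_B = 10 − 3 = 7

rB=7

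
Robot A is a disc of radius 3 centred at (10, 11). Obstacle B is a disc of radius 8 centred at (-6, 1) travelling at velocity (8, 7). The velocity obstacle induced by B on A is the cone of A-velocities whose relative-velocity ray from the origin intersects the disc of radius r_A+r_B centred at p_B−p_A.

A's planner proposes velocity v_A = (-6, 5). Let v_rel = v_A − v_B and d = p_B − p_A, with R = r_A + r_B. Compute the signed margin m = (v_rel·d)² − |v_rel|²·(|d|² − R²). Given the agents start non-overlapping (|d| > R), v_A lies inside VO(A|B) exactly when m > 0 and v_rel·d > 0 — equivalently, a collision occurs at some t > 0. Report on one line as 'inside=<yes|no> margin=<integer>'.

d = (-16, -10),  |d|² = 356;  R = 3+8 = 11,  c = 356−11² = 235
v_rel = (-14, -2),  |v_rel|² = 200;  v_rel·d = (-14)·(-16) + (-2)·(-10) = 244
200·t² − 488·t + 235 = 0  ⇒  m = 244² − 200·235 = 12536
m = 12536 > 0,  v_rel·d = 244 > 0  ⇒  inside

inside=yes margin=12536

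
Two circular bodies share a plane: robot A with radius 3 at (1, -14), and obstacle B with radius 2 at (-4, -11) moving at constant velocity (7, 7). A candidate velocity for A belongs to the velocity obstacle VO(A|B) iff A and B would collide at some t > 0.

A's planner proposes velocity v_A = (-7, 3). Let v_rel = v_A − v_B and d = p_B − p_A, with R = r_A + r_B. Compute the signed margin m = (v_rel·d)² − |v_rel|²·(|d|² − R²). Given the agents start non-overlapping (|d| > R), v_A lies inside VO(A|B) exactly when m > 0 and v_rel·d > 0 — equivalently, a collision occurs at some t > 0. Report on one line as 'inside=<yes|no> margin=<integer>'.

d = (-5, 3),  |d|² = 34;  R = 3+2 = 5,  c = 34−5² = 9
v_rel = (-14, -4),  |v_rel|² = 212;  v_rel·d = (-14)·(-5) + (-4)·(3) = 58
212·t² − 116·t + 9 = 0  ⇒  m = 58² − 212·9 = 1456
m = 1456 > 0,  v_rel·d = 58 > 0  ⇒  inside

inside=yes margin=1456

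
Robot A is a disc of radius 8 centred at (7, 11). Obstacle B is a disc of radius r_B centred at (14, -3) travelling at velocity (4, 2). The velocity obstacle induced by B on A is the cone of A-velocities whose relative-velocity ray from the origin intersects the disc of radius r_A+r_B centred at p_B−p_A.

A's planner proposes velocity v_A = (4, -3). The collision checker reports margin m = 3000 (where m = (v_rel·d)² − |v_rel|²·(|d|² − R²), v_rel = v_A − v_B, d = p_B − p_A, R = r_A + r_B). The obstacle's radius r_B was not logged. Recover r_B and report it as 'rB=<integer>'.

m = 3000
d = (7, -14);  v_rel = (0, -5),  |v_rel|² = 25
v_rel×d = (0)·(-14) − (-5)·(7) = 35
since m = R²·25 − 35²:  R² = (1225 + 3000) / 25 = 169
R = √169 = 13  ⇒  r_B = 13 − 8 = 5

rB=5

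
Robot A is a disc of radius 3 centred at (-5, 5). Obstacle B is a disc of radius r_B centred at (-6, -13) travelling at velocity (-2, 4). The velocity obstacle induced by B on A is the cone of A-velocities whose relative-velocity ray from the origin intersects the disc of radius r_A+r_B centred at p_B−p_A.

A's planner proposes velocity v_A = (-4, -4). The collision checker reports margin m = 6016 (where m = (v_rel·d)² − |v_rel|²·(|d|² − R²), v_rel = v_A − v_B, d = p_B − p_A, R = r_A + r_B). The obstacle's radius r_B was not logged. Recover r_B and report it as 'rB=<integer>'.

m = 6016
d = (-1, -18);  v_rel = (-2, -8),  |v_rel|² = 68
v_rel×d = (-2)·(-18) − (-8)·(-1) = 28
since m = R²·68 − 28²:  R² = (784 + 6016) / 68 = 100
R = √100 = 10  ⇒  r_B = 10 − 3 = 7

rB=7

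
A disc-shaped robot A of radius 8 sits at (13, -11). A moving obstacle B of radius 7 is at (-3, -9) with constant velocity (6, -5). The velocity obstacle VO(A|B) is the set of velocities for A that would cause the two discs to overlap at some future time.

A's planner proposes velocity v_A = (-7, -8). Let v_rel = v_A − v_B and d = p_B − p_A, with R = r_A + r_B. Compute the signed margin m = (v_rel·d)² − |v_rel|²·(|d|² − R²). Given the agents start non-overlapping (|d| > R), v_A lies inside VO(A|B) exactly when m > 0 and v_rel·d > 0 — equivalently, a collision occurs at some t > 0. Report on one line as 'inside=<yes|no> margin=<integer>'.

d = (-16, 2),  |d|² = 260;  R = 8+7 = 15,  c = 260−15² = 35
v_rel = (-13, -3),  |v_rel|² = 178;  v_rel·d = (-13)·(-16) + (-3)·(2) = 202
178·t² − 404·t + 35 = 0  ⇒  m = 202² − 178·35 = 34574
m = 34574 > 0,  v_rel·d = 202 > 0  ⇒  inside

inside=yes margin=34574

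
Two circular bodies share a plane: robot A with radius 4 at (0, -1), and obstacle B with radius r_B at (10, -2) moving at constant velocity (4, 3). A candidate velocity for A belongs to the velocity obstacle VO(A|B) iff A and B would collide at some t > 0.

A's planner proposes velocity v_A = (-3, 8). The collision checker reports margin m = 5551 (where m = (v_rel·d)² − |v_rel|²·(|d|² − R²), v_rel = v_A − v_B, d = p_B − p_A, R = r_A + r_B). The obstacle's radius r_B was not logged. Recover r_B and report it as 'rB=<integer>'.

m = 5551
d = (10, -1);  v_rel = (-7, 5),  |v_rel|² = 74
v_rel×d = (-7)·(-1) − (5)·(10) = -43
since m = R²·74 − (-43)²:  R² = (1849 + 5551) / 74 = 100
R = √100 = 10  ⇒  r_B = 10 − 4 = 6

rB=6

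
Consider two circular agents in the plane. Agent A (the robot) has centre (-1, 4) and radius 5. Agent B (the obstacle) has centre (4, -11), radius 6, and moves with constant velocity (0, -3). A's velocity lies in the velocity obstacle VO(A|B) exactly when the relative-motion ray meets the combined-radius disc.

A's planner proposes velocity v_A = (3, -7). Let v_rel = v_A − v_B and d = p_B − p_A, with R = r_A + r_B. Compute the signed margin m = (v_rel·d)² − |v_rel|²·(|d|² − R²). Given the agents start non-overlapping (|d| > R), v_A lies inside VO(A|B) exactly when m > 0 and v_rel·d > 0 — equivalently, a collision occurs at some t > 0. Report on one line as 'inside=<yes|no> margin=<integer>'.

d = (5, -15),  |d|² = 250;  R = 5+6 = 11,  c = 250−11² = 129
v_rel = (3, -4),  |v_rel|² = 25;  v_rel·d = (3)·(5) + (-4)·(-15) = 75
25·t² − 150·t + 129 = 0  ⇒  m = 75² − 25·129 = 2400
m = 2400 > 0,  v_rel·d = 75 > 0  ⇒  inside

inside=yes margin=2400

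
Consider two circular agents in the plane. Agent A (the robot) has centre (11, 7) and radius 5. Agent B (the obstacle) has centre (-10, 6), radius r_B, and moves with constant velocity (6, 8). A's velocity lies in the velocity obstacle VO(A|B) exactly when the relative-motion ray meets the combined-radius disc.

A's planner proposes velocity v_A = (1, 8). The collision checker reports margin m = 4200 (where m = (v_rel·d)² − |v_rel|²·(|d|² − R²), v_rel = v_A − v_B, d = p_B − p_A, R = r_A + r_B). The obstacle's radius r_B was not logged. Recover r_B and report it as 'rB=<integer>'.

m = 4200
d = (-21, -1);  v_rel = (-5, 0),  |v_rel|² = 25
v_rel×d = (-5)·(-1) − (0)·(-21) = 5
since m = R²·25 − 5²:  R² = (25 + 4200) / 25 = 169
R = √169 = 13  ⇒  r_B = 13 − 5 = 8

rB=8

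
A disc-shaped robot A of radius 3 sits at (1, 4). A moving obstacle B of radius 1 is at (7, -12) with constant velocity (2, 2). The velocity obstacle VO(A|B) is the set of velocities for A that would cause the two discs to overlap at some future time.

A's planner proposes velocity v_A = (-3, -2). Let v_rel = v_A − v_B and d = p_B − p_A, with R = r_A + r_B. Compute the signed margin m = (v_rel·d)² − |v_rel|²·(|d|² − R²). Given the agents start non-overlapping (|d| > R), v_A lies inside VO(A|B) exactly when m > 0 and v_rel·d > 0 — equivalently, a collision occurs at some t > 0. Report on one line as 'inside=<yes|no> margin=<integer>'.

d = (6, -16),  |d|² = 292;  R = 3+1 = 4,  c = 292−4² = 276
v_rel = (-5, -4),  |v_rel|² = 41;  v_rel·d = (-5)·(6) + (-4)·(-16) = 34
41·t² − 68·t + 276 = 0  ⇒  m = 34² − 41·276 = -10160
m = -10160 < 0,  v_rel·d = 34 > 0  ⇒  outside

inside=no margin=-10160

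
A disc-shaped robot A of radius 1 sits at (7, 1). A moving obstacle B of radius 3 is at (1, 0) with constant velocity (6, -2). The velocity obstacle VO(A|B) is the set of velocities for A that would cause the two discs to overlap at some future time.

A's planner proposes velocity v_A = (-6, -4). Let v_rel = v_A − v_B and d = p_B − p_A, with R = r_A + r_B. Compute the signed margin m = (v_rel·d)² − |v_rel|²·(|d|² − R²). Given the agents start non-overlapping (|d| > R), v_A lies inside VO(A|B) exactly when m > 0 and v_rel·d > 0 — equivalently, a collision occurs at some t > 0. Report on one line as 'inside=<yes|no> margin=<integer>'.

d = (-6, -1),  |d|² = 37;  R = 1+3 = 4,  c = 37−4² = 21
v_rel = (-12, -2),  |v_rel|² = 148;  v_rel·d = (-12)·(-6) + (-2)·(-1) = 74
148·t² − 148·t + 21 = 0  ⇒  m = 74² − 148·21 = 2368
m = 2368 > 0,  v_rel·d = 74 > 0  ⇒  inside

inside=yes margin=2368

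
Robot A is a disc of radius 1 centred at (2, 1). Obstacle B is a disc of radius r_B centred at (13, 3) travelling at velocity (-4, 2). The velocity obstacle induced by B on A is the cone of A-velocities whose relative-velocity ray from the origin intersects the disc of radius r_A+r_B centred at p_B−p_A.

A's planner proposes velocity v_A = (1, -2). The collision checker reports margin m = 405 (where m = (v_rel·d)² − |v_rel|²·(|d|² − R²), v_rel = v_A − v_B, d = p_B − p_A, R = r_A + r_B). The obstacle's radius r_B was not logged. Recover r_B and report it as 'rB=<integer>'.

m = 405
d = (11, 2);  v_rel = (5, -4),  |v_rel|² = 41
v_rel×d = (5)·(2) − (-4)·(11) = 54
since m = R²·41 − 54²:  R² = (2916 + 405) / 41 = 81
R = √81 = 9  ⇒  r_B = 9 − 1 = 8

rB=8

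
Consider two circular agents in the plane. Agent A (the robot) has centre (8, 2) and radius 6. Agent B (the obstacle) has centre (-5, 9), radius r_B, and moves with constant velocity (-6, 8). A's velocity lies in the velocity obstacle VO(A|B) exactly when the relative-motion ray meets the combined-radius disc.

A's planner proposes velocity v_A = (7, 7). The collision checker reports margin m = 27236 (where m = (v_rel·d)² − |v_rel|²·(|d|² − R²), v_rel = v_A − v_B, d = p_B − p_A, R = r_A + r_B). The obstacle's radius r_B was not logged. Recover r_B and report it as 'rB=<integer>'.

m = 27236
d = (-13, 7);  v_rel = (13, -1),  |v_rel|² = 170
v_rel×d = (13)·(7) − (-1)·(-13) = 78
since m = R²·170 − 78²:  R² = (6084 + 27236) / 170 = 196
R = √196 = 14  ⇒  r_B = 14 − 6 = 8

rB=8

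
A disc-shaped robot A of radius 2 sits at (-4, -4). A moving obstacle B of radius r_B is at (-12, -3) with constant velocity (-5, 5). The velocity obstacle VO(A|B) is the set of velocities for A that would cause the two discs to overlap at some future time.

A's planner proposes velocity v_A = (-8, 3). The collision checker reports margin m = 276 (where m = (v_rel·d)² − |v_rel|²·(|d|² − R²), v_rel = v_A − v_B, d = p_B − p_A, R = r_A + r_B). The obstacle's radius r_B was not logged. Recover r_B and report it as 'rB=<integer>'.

m = 276
d = (-8, 1);  v_rel = (-3, -2),  |v_rel|² = 13
v_rel×d = (-3)·(1) − (-2)·(-8) = -19
since m = R²·13 − (-19)²:  R² = (361 + 276) / 13 = 49
R = √49 = 7  ⇒  r_B = 7 − 2 = 5

rB=5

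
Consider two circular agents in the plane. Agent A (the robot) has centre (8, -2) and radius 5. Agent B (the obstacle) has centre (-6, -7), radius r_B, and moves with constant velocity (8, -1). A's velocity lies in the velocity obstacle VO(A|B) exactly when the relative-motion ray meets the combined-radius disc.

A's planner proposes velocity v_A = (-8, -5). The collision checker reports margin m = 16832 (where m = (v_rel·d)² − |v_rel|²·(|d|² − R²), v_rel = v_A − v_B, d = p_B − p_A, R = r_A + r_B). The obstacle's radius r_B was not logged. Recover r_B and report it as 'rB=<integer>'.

m = 16832
d = (-14, -5);  v_rel = (-16, -4),  |v_rel|² = 272
v_rel×d = (-16)·(-5) − (-4)·(-14) = 24
since m = R²·272 − 24²:  R² = (576 + 16832) / 272 = 64
R = √64 = 8  ⇒  r_B = 8 − 5 = 3

rB=3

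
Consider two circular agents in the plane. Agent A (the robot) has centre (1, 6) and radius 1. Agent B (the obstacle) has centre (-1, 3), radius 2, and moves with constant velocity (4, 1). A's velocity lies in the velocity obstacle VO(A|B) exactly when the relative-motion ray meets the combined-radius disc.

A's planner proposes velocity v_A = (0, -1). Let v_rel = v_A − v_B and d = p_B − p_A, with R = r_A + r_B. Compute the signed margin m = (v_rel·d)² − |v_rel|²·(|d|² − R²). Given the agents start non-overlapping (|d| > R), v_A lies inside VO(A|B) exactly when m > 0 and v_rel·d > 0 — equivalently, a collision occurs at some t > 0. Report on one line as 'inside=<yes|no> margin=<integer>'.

d = (-2, -3),  |d|² = 13;  R = 1+2 = 3,  c = 13−3² = 4
v_rel = (-4, -2),  |v_rel|² = 20;  v_rel·d = (-4)·(-2) + (-2)·(-3) = 14
20·t² − 28·t + 4 = 0  ⇒  m = 14² − 20·4 = 116
m = 116 > 0,  v_rel·d = 14 > 0  ⇒  inside

inside=yes margin=116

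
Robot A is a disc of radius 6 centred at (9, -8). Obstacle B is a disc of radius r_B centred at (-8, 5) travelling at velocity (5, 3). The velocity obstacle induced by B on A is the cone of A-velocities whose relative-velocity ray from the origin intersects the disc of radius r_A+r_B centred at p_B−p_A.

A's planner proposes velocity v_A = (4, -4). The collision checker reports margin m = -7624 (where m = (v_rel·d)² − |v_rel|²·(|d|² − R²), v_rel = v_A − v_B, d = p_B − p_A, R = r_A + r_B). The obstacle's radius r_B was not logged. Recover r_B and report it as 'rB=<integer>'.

m = -7624
d = (-17, 13);  v_rel = (-1, -7),  |v_rel|² = 50
v_rel×d = (-1)·(13) − (-7)·(-17) = -132
since m = R²·50 − (-132)²:  R² = (17424 + -7624) / 50 = 196
R = √196 = 14  ⇒  r_B = 14 − 6 = 8

rB=8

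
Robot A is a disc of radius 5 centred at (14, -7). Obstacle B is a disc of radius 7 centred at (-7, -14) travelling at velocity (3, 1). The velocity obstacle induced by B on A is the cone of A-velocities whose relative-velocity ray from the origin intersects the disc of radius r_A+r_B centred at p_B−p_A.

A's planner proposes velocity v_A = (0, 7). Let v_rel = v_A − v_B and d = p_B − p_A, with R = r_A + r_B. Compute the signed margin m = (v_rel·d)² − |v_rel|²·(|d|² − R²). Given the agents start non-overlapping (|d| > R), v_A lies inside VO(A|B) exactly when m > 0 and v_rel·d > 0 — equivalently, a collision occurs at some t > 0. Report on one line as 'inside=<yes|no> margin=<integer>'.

d = (-21, -7),  |d|² = 490;  R = 5+7 = 12,  c = 490−12² = 346
v_rel = (-3, 6),  |v_rel|² = 45;  v_rel·d = (-3)·(-21) + (6)·(-7) = 21
45·t² − 42·t + 346 = 0  ⇒  m = 21² − 45·346 = -15129
m = -15129 < 0,  v_rel·d = 21 > 0  ⇒  outside

inside=no margin=-15129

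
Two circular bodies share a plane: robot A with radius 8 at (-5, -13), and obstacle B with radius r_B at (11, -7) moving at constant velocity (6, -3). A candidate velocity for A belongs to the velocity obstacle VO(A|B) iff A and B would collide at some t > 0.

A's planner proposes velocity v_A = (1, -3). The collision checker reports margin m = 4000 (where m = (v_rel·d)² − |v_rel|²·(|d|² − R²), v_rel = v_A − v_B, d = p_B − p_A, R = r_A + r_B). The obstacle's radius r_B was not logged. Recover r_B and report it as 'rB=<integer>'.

m = 4000
d = (16, 6);  v_rel = (-5, 0),  |v_rel|² = 25
v_rel×d = (-5)·(6) − (0)·(16) = -30
since m = R²·25 − (-30)²:  R² = (900 + 4000) / 25 = 196
R = √196 = 14  ⇒  r_B = 14 − 8 = 6

rB=6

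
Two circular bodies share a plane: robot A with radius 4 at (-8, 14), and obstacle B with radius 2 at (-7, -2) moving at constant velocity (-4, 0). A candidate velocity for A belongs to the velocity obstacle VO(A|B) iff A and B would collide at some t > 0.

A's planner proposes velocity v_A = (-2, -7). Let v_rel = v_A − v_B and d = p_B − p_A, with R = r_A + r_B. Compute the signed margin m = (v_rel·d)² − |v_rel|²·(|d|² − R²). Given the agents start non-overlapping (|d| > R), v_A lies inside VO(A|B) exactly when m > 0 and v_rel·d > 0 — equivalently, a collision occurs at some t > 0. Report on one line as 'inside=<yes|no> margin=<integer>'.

d = (1, -16),  |d|² = 257;  R = 4+2 = 6,  c = 257−6² = 221
v_rel = (2, -7),  |v_rel|² = 53;  v_rel·d = (2)·(1) + (-7)·(-16) = 114
53·t² − 228·t + 221 = 0  ⇒  m = 114² − 53·221 = 1283
m = 1283 > 0,  v_rel·d = 114 > 0  ⇒  inside

inside=yes margin=1283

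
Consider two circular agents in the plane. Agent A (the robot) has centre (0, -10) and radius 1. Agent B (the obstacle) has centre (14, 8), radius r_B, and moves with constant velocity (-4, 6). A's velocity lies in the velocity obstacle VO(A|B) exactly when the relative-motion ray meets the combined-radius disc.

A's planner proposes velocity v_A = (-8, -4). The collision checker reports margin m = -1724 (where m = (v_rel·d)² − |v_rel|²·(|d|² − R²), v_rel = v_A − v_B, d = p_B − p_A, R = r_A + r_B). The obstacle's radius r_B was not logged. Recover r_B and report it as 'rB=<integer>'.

m = -1724
d = (14, 18);  v_rel = (-4, -10),  |v_rel|² = 116
v_rel×d = (-4)·(18) − (-10)·(14) = 68
since m = R²·116 − 68²:  R² = (4624 + -1724) / 116 = 25
R = √25 = 5  ⇒  r_B = 5 − 1 = 4

rB=4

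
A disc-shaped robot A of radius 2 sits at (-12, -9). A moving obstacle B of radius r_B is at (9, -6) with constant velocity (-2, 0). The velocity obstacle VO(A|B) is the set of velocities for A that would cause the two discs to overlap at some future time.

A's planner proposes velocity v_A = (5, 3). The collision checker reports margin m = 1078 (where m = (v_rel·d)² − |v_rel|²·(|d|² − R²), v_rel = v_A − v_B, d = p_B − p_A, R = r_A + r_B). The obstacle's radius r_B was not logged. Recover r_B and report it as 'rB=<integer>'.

m = 1078
d = (21, 3);  v_rel = (7, 3),  |v_rel|² = 58
v_rel×d = (7)·(3) − (3)·(21) = -42
since m = R²·58 − (-42)²:  R² = (1764 + 1078) / 58 = 49
R = √49 = 7  ⇒  r_B = 7 − 2 = 5

rB=5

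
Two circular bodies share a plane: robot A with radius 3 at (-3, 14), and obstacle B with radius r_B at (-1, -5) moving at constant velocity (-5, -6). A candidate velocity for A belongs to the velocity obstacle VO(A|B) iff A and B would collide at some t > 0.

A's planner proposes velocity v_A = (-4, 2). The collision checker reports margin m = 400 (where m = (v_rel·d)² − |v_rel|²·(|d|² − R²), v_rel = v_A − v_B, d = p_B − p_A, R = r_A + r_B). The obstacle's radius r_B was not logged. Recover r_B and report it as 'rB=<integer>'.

m = 400
d = (2, -19);  v_rel = (1, 8),  |v_rel|² = 65
v_rel×d = (1)·(-19) − (8)·(2) = -35
since m = R²·65 − (-35)²:  R² = (1225 + 400) / 65 = 25
R = √25 = 5  ⇒  r_B = 5 − 3 = 2

rB=2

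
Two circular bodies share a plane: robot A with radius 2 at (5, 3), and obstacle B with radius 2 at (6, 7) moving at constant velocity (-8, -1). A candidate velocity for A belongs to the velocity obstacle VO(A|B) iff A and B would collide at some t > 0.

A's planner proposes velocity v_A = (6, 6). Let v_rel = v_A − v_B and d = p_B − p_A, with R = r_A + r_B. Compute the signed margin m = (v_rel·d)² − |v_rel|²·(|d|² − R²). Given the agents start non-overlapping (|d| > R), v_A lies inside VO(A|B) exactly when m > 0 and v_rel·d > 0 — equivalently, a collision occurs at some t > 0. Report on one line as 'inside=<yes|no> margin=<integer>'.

d = (1, 4),  |d|² = 17;  R = 2+2 = 4,  c = 17−4² = 1
v_rel = (14, 7),  |v_rel|² = 245;  v_rel·d = (14)·(1) + (7)·(4) = 42
245·t² − 84·t + 1 = 0  ⇒  m = 42² − 245·1 = 1519
m = 1519 > 0,  v_rel·d = 42 > 0  ⇒  inside

inside=yes margin=1519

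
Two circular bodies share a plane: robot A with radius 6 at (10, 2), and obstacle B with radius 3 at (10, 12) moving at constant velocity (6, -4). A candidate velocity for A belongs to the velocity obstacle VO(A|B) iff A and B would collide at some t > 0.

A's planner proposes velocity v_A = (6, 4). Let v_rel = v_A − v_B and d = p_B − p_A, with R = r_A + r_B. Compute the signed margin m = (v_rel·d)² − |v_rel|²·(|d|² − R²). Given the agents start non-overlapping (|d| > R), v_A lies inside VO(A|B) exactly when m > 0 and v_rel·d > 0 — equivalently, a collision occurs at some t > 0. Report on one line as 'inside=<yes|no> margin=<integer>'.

d = (0, 10),  |d|² = 100;  R = 6+3 = 9,  c = 100−9² = 19
v_rel = (0, 8),  |v_rel|² = 64;  v_rel·d = (0)·(0) + (8)·(10) = 80
64·t² − 160·t + 19 = 0  ⇒  m = 80² − 64·19 = 5184
m = 5184 > 0,  v_rel·d = 80 > 0  ⇒  inside

inside=yes margin=5184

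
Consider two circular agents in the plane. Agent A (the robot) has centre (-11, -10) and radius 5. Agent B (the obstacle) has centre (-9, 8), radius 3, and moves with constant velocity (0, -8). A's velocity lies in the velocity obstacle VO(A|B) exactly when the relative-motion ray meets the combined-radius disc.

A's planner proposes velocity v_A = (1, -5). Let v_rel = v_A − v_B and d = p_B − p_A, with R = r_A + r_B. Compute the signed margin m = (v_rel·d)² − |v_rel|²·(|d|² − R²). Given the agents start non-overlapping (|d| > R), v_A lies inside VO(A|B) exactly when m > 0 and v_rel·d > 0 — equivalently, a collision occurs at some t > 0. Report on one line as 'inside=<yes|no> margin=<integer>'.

d = (2, 18),  |d|² = 328;  R = 5+3 = 8,  c = 328−8² = 264
v_rel = (1, 3),  |v_rel|² = 10;  v_rel·d = (1)·(2) + (3)·(18) = 56
10·t² − 112·t + 264 = 0  ⇒  m = 56² − 10·264 = 496
m = 496 > 0,  v_rel·d = 56 > 0  ⇒  inside

inside=yes margin=496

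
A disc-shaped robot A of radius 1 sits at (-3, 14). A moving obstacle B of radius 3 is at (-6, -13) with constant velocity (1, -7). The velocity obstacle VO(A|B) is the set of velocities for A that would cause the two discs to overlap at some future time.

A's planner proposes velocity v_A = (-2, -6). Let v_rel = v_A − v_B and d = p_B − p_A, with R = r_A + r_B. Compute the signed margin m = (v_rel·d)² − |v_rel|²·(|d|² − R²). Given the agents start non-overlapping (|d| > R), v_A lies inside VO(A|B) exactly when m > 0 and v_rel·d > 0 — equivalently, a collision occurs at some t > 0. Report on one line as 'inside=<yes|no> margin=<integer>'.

d = (-3, -27),  |d|² = 738;  R = 1+3 = 4,  c = 738−4² = 722
v_rel = (-3, 1),  |v_rel|² = 10;  v_rel·d = (-3)·(-3) + (1)·(-27) = -18
10·t² + 36·t + 722 = 0  ⇒  m = (-18)² − 10·722 = -6896
m = -6896 < 0,  v_rel·d = -18 < 0  ⇒  outside

inside=no margin=-6896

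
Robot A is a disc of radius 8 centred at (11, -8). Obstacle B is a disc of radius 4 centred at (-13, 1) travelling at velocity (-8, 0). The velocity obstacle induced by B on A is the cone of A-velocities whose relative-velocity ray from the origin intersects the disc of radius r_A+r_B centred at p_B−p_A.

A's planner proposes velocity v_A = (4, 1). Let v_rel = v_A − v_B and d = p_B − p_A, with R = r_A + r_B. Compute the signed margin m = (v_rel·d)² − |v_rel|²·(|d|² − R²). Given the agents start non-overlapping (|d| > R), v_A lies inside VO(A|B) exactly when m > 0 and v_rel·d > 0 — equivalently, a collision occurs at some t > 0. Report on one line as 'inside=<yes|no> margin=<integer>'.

d = (-24, 9),  |d|² = 657;  R = 8+4 = 12,  c = 657−12² = 513
v_rel = (12, 1),  |v_rel|² = 145;  v_rel·d = (12)·(-24) + (1)·(9) = -279
145·t² + 558·t + 513 = 0  ⇒  m = (-279)² − 145·513 = 3456
m = 3456 > 0,  v_rel·d = -279 < 0  ⇒  outside

inside=no margin=3456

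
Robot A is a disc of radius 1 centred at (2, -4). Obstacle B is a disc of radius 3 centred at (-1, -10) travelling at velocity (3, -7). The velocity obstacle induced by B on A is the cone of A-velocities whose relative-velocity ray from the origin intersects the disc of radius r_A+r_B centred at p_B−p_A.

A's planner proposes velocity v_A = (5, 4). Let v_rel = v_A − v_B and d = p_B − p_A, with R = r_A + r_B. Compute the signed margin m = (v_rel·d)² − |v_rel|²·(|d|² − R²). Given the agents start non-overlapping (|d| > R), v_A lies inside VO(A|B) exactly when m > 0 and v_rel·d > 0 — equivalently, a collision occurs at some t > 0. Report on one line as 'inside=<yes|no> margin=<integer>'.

d = (-3, -6),  |d|² = 45;  R = 1+3 = 4,  c = 45−4² = 29
v_rel = (2, 11),  |v_rel|² = 125;  v_rel·d = (2)·(-3) + (11)·(-6) = -72
125·t² + 144·t + 29 = 0  ⇒  m = (-72)² − 125·29 = 1559
m = 1559 > 0,  v_rel·d = -72 < 0  ⇒  outside

inside=no margin=1559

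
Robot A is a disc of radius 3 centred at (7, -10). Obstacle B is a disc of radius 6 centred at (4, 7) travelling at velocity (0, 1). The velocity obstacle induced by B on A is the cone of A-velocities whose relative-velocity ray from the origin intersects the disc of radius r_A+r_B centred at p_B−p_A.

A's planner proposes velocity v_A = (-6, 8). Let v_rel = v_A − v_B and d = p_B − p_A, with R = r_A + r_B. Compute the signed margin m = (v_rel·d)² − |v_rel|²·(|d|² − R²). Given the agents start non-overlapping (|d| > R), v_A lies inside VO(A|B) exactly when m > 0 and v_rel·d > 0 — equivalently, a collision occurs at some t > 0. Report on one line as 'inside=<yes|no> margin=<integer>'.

d = (-3, 17),  |d|² = 298;  R = 3+6 = 9,  c = 298−9² = 217
v_rel = (-6, 7),  |v_rel|² = 85;  v_rel·d = (-6)·(-3) + (7)·(17) = 137
85·t² − 274·t + 217 = 0  ⇒  m = 137² − 85·217 = 324
m = 324 > 0,  v_rel·d = 137 > 0  ⇒  inside

inside=yes margin=324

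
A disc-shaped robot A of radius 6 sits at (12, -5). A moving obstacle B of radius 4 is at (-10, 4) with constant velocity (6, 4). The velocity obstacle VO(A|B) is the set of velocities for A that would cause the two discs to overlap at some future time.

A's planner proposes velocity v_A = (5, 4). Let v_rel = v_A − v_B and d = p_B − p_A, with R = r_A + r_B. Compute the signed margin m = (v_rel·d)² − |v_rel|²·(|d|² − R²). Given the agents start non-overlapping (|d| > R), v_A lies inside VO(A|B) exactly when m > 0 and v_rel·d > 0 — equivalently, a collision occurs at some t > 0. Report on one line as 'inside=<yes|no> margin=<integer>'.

d = (-22, 9),  |d|² = 565;  R = 6+4 = 10,  c = 565−10² = 465
v_rel = (-1, 0),  |v_rel|² = 1;  v_rel·d = (-1)·(-22) + (0)·(9) = 22
1·t² − 44·t + 465 = 0  ⇒  m = 22² − 1·465 = 19
m = 19 > 0,  v_rel·d = 22 > 0  ⇒  inside

inside=yes margin=19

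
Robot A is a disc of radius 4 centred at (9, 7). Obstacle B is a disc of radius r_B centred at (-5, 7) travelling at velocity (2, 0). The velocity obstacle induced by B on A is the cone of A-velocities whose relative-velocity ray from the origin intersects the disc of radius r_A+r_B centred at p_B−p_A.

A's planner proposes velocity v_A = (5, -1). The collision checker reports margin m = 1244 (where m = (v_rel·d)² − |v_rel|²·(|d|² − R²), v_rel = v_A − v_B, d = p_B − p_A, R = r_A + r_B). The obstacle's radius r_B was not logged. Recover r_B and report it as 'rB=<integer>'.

m = 1244
d = (-14, 0);  v_rel = (3, -1),  |v_rel|² = 10
v_rel×d = (3)·(0) − (-1)·(-14) = -14
since m = R²·10 − (-14)²:  R² = (196 + 1244) / 10 = 144
R = √144 = 12  ⇒  r_B = 12 − 4 = 8

rB=8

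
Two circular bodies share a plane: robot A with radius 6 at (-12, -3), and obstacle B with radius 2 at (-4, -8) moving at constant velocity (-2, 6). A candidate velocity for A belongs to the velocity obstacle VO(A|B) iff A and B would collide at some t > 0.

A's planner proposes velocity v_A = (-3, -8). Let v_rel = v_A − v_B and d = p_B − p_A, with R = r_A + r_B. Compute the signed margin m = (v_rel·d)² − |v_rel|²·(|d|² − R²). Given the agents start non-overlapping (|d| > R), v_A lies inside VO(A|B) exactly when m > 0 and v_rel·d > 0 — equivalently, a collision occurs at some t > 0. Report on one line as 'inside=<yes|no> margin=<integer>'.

d = (8, -5),  |d|² = 89;  R = 6+2 = 8,  c = 89−8² = 25
v_rel = (-1, -14),  |v_rel|² = 197;  v_rel·d = (-1)·(8) + (-14)·(-5) = 62
197·t² − 124·t + 25 = 0  ⇒  m = 62² − 197·25 = -1081
m = -1081 < 0,  v_rel·d = 62 > 0  ⇒  outside

inside=no margin=-1081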